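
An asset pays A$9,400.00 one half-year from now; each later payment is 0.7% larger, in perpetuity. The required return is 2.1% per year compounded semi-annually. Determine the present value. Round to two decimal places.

A$2,685,714.29

Periodic rate r = 0.021/2 per half-year.
Growing perpetuity (Gordon): PV = PMT₁ / (r − g) = 9,400 / (r − 0.007) = A$2,685,714.29.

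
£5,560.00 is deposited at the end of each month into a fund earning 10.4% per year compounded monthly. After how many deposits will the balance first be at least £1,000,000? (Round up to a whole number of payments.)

109 payments

Periodic rate r = 0.104/12 per month; n is counted in months.
Ordinary annuity FV: 1,000,000 = 5,560 × [((1+r)^n − 1)/r].
(1+r)^n = 1 + 1,000,000 × r / 5,560, so n = ln(1 + 1,000,000·r/5,560) / ln(1+r) = 108.88.
Round up to a whole number of payments: n = 109.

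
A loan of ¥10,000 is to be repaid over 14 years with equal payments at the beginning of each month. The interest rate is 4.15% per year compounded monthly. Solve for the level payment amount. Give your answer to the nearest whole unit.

¥78

Level annuity due; solve PV = PMT × [(1 − (1+r)^−n)/r] × (1+r) for PMT.
Periodic rate r = 0.0415/12 per month; n is counted in months.
With n = 168: PMT = 10,000 / ([(1 − (1+r)^−n)/r] × (1+r)) = ¥78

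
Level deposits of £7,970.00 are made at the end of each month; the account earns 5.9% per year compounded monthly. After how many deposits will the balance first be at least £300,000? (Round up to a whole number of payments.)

Periodic rate r = 0.059/12 per month; n is counted in months.
Ordinary annuity FV: 300,000 = 7,970 × [((1+r)^n − 1)/r].
(1+r)^n = 1 + 300,000 × r / 7,970, so n = ln(1 + 300,000·r/7,970) / ln(1+r) = 34.62.
Round up to a whole number of payments: n = 35.

35 payments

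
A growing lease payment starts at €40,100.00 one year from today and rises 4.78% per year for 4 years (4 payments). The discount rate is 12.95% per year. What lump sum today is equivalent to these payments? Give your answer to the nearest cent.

Periodic rate r = 0.1295 per year.
Growing ordinary annuity: PV = PMT₁ × [1 − ((1+g)/(1+r))^n] / (r − g) = 40,100 × [1 − ((1+0.0478)/(1+r))^4] / (r − 0.0478) = €127,331.34.

€127,331.34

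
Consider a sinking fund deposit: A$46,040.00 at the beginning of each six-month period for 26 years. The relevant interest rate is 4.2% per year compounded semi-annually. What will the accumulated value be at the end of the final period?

A$4,357,574.55

This is an annuity due: 52 deposits of A$46,040.00 at the beginning of each six-month period.
Periodic rate r = 0.042/2 per half-year; n is counted in half-years.
FV = PMT × [((1+r)^n − 1)/r] × (1+r) = 46,040 × [(1+r)^52 − 1] / r × (1+r) = A$4,357,574.55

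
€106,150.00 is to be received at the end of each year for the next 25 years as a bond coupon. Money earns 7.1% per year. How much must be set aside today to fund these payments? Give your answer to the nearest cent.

This is an ordinary annuity: 25 payments of €106,150.00 at the end of each year.
Periodic rate r = 0.071 per year.
PV = PMT × [(1 − (1+r)^−n)/r] = 106,150 × [1 − (1+r)^−25] / r = €1,225,963.49

€1,225,963.49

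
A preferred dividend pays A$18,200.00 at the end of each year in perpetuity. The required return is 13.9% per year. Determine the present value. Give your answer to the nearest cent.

A$130,935.25

Periodic rate r = 0.139 per year.
Level perpetuity: PV = PMT / r = 18,200 / (0.139) = A$130,935.25.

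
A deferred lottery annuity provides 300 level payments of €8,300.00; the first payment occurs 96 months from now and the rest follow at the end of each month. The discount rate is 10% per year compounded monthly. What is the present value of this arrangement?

€415,207.70

Ordinary annuity of 300 payments, first payment at period 96.
Periodic rate r = 0.1/12 per month; n is counted in months.
The ordinary-annuity PV formula values the stream one period before the first payment (period 95); discount that back 95 periods:
PV₀ = 8,300 × [1 − (1+r)^−300] / r × (1+r)^−95 = €415,207.70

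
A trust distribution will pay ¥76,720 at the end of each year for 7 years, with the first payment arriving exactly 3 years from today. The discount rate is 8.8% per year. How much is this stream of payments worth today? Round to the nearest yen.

Ordinary annuity of 7 payments, first payment at period 3.
Periodic rate r = 0.088 per year.
The ordinary-annuity PV formula values the stream one period before the first payment (period 2); discount that back 2 periods:
PV₀ = 76,720 × [1 − (1+r)^−7] / r × (1+r)^−2 = ¥328,393

¥328,393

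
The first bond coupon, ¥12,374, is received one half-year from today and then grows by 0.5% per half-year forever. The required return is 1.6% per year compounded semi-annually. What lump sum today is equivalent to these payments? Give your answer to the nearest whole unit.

¥4,124,667

Periodic rate r = 0.016/2 per half-year.
Growing perpetuity (Gordon): PV = PMT₁ / (r − g) = 12,374 / (r − 0.005) = ¥4,124,667.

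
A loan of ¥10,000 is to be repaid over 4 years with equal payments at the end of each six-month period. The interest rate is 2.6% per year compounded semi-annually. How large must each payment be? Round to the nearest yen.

¥1,324

Level ordinary annuity; solve PV = PMT × [(1 − (1+r)^−n)/r] for PMT.
Periodic rate r = 0.026/2 per half-year; n is counted in half-years.
With n = 8: PMT = 10,000 / ([(1 − (1+r)^−n)/r]) = ¥1,324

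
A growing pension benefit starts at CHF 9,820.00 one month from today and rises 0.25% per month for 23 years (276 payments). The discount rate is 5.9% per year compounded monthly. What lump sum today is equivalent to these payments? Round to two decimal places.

CHF 1,972,754.54

Periodic rate r = 0.059/12 per month; n is counted in months.
Growing ordinary annuity: PV = PMT₁ × [1 − ((1+g)/(1+r))^n] / (r − g) = 9,820 × [1 − ((1+0.0025)/(1+r))^276] / (r − 0.0025) = CHF 1,972,754.54.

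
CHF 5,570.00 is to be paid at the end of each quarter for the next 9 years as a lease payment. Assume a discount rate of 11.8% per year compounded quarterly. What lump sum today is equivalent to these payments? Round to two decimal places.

CHF 122,517.98

This is an ordinary annuity: 36 payments of CHF 5,570.00 at the end of each quarter.
Periodic rate r = 0.118/4 per quarter; n is counted in quarters.
PV = PMT × [(1 − (1+r)^−n)/r] = 5,570 × [1 − (1+r)^−36] / r = CHF 122,517.98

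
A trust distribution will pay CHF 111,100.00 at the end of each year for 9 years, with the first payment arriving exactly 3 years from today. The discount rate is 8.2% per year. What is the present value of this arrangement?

Ordinary annuity of 9 payments, first payment at period 3.
Periodic rate r = 0.082 per year.
The ordinary-annuity PV formula values the stream one period before the first payment (period 2); discount that back 2 periods:
PV₀ = 111,100 × [1 − (1+r)^−9] / r × (1+r)^−2 = CHF 587,921.74

CHF 587,921.74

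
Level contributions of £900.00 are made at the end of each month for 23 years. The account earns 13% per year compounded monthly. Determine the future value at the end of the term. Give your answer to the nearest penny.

£1,542,612.32

This is an ordinary annuity: 276 deposits of £900.00 at the end of each month.
Periodic rate r = 0.13/12 per month; n is counted in months.
FV = PMT × [((1+r)^n − 1)/r] = 900 × [(1+r)^276 − 1] / r = £1,542,612.32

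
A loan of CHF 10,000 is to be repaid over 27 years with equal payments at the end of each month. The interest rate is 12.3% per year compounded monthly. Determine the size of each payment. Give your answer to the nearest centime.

Level ordinary annuity; solve PV = PMT × [(1 − (1+r)^−n)/r] for PMT.
Periodic rate r = 0.123/12 per month; n is counted in months.
With n = 324: PMT = 10,000 / ([(1 − (1+r)^−n)/r]) = CHF 106.41

CHF 106.41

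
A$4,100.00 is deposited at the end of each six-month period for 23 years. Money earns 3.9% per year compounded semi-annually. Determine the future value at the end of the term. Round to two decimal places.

This is an ordinary annuity: 46 deposits of A$4,100.00 at the end of each six-month period.
Periodic rate r = 0.039/2 per half-year; n is counted in half-years.
FV = PMT × [((1+r)^n − 1)/r] = 4,100 × [(1+r)^46 − 1] / r = A$300,909.44

A$300,909.44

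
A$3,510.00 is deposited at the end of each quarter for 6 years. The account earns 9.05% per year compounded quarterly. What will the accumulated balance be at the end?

This is an ordinary annuity: 24 deposits of A$3,510.00 at the end of each quarter.
Periodic rate r = 0.0905/4 per quarter; n is counted in quarters.
FV = PMT × [((1+r)^n − 1)/r] = 3,510 × [(1+r)^24 − 1] / r = A$110,268.81

A$110,268.81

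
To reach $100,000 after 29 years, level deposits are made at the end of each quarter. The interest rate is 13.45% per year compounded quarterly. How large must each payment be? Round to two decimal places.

$74.14

Level ordinary annuity; solve FV = PMT × [((1+r)^n − 1)/r] for PMT.
Periodic rate r = 0.1345/4 per quarter; n is counted in quarters.
With n = 116: PMT = 100,000 / ([((1+r)^n − 1)/r]) = $74.14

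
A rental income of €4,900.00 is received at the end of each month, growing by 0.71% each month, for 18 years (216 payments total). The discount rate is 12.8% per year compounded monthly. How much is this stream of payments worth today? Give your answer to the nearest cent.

€733,656.70

Periodic rate r = 0.128/12 per month; n is counted in months.
Growing ordinary annuity: PV = PMT₁ × [1 − ((1+g)/(1+r))^n] / (r − g) = 4,900 × [1 − ((1+0.0071)/(1+r))^216] / (r − 0.0071) = €733,656.70.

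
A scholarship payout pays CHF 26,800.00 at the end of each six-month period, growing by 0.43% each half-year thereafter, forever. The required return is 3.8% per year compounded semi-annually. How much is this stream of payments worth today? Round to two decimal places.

Periodic rate r = 0.038/2 per half-year.
Growing perpetuity (Gordon): PV = PMT₁ / (r − g) = 26,800 / (r − 0.0043) = CHF 1,823,129.25.

CHF 1,823,129.25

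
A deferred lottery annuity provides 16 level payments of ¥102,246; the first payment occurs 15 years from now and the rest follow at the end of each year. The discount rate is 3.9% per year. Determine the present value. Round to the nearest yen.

Ordinary annuity of 16 payments, first payment at period 15.
Periodic rate r = 0.039 per year.
The ordinary-annuity PV formula values the stream one period before the first payment (period 14); discount that back 14 periods:
PV₀ = 102,246 × [1 − (1+r)^−16] / r × (1+r)^−14 = ¥702,505

¥702,505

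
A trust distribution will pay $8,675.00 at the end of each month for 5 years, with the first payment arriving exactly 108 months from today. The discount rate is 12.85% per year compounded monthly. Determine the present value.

Ordinary annuity of 60 payments, first payment at period 108.
Periodic rate r = 0.1285/12 per month; n is counted in months.
The ordinary-annuity PV formula values the stream one period before the first payment (period 107); discount that back 107 periods:
PV₀ = 8,675 × [1 − (1+r)^−60] / r × (1+r)^−107 = $122,385.67

$122,385.67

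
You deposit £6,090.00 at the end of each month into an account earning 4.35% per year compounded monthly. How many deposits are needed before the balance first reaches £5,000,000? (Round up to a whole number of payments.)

382 payments

Periodic rate r = 0.0435/12 per month; n is counted in months.
Ordinary annuity FV: 5,000,000 = 6,090 × [((1+r)^n − 1)/r].
(1+r)^n = 1 + 5,000,000 × r / 6,090, so n = ln(1 + 5,000,000·r/6,090) / ln(1+r) = 381.47.
Round up to a whole number of payments: n = 382.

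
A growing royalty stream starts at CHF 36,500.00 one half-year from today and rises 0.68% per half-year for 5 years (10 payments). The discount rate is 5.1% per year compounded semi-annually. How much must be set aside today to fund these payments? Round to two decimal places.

Periodic rate r = 0.051/2 per half-year; n is counted in half-years.
Growing ordinary annuity: PV = PMT₁ × [1 − ((1+g)/(1+r))^n] / (r − g) = 36,500 × [1 − ((1+0.0068)/(1+r))^10] / (r − 0.0068) = CHF 328,093.56.

CHF 328,093.56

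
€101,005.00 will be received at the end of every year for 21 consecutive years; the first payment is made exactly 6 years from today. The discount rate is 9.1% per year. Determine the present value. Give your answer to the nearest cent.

Ordinary annuity of 21 payments, first payment at period 6.
Periodic rate r = 0.091 per year.
The ordinary-annuity PV formula values the stream one period before the first payment (period 5); discount that back 5 periods:
PV₀ = 101,005 × [1 − (1+r)^−21] / r × (1+r)^−5 = €602,780.49

€602,780.49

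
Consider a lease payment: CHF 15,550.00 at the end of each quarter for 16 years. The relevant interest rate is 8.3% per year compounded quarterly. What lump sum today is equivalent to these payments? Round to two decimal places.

This is an ordinary annuity: 64 payments of CHF 15,550.00 at the end of each quarter.
Periodic rate r = 0.083/4 per quarter; n is counted in quarters.
PV = PMT × [(1 − (1+r)^−n)/r] = 15,550 × [1 − (1+r)^−64] / r = CHF 548,084.78

CHF 548,084.78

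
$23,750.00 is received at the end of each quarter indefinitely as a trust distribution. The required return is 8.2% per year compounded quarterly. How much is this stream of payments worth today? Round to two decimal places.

$1,158,536.59

Periodic rate r = 0.082/4 per quarter.
Level perpetuity: PV = PMT / r = 23,750 / (0.082/4) = $1,158,536.59.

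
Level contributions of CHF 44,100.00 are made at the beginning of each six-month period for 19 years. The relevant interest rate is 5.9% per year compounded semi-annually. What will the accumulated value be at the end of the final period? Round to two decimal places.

This is an annuity due: 38 deposits of CHF 44,100.00 at the beginning of each six-month period.
Periodic rate r = 0.059/2 per half-year; n is counted in half-years.
FV = PMT × [((1+r)^n − 1)/r] × (1+r) = 44,100 × [(1+r)^38 − 1] / r × (1+r) = CHF 3,106,610.93

CHF 3,106,610.93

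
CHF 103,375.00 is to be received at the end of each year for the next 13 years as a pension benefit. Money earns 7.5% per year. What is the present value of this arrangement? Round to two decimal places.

This is an ordinary annuity: 13 payments of CHF 103,375.00 at the end of each year.
Periodic rate r = 0.075 per year.
PV = PMT × [(1 − (1+r)^−n)/r] = 103,375 × [1 − (1+r)^−13] / r = CHF 840,008.74

CHF 840,008.74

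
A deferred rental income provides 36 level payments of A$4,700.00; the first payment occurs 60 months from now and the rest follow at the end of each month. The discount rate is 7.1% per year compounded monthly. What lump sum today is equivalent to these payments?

A$107,314.96

Ordinary annuity of 36 payments, first payment at period 60.
Periodic rate r = 0.071/12 per month; n is counted in months.
The ordinary-annuity PV formula values the stream one period before the first payment (period 59); discount that back 59 periods:
PV₀ = 4,700 × [1 − (1+r)^−36] / r × (1+r)^−59 = A$107,314.96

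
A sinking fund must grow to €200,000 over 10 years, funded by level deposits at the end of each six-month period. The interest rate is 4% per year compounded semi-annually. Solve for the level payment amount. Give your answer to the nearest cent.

Level ordinary annuity; solve FV = PMT × [((1+r)^n − 1)/r] for PMT.
Periodic rate r = 0.04/2 per half-year; n is counted in half-years.
With n = 20: PMT = 200,000 / ([((1+r)^n − 1)/r]) = €8,231.34

€8,231.34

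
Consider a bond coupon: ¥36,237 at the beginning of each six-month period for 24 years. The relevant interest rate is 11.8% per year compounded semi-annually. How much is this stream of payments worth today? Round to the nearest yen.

¥608,910

This is an annuity due: 48 payments of ¥36,237 at the beginning of each six-month period.
Periodic rate r = 0.118/2 per half-year; n is counted in half-years.
PV = PMT × [(1 − (1+r)^−n)/r] × (1+r) = 36,237 × [1 − (1+r)^−48] / r × (1+r) = ¥608,910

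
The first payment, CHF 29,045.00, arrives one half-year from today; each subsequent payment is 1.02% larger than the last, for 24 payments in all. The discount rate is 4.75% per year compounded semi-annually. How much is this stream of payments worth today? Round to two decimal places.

CHF 586,663.40

Periodic rate r = 0.0475/2 per half-year; n is counted in half-years.
Growing ordinary annuity: PV = PMT₁ × [1 − ((1+g)/(1+r))^n] / (r − g) = 29,045 × [1 − ((1+0.0102)/(1+r))^24] / (r − 0.0102) = CHF 586,663.40.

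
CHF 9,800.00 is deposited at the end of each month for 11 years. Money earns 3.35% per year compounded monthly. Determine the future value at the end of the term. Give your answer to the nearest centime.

CHF 1,561,526.73

This is an ordinary annuity: 132 deposits of CHF 9,800.00 at the end of each month.
Periodic rate r = 0.0335/12 per month; n is counted in months.
FV = PMT × [((1+r)^n − 1)/r] = 9,800 × [(1+r)^132 − 1] / r = CHF 1,561,526.73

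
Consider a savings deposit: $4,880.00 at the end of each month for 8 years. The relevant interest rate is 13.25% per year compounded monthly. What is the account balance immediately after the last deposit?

$826,315.47

This is an ordinary annuity: 96 deposits of $4,880.00 at the end of each month.
Periodic rate r = 0.1325/12 per month; n is counted in months.
FV = PMT × [((1+r)^n − 1)/r] = 4,880 × [(1+r)^96 − 1] / r = $826,315.47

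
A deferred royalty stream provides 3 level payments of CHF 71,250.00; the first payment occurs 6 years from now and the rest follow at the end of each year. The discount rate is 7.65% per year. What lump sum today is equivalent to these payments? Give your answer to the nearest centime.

CHF 127,818.63

Ordinary annuity of 3 payments, first payment at period 6.
Periodic rate r = 0.0765 per year.
The ordinary-annuity PV formula values the stream one period before the first payment (period 5); discount that back 5 periods:
PV₀ = 71,250 × [1 − (1+r)^−3] / r × (1+r)^−5 = CHF 127,818.63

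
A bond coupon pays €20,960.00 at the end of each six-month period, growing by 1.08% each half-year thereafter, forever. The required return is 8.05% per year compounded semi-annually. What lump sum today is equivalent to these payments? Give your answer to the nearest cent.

€711,714.77

Periodic rate r = 0.0805/2 per half-year.
Growing perpetuity (Gordon): PV = PMT₁ / (r − g) = 20,960 / (r − 0.0108) = €711,714.77.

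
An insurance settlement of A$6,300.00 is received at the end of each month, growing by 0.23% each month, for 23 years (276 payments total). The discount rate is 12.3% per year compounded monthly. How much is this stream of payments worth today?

Periodic rate r = 0.123/12 per month; n is counted in months.
Growing ordinary annuity: PV = PMT₁ × [1 − ((1+g)/(1+r))^n] / (r − g) = 6,300 × [1 − ((1+0.0023)/(1+r))^276] / (r − 0.0023) = A$702,920.09.

A$702,920.09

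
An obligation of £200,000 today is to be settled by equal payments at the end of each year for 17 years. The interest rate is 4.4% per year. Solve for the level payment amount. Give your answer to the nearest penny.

£16,953.75

Level ordinary annuity; solve PV = PMT × [(1 − (1+r)^−n)/r] for PMT.
Periodic rate r = 0.044 per year.
With n = 17: PMT = 200,000 / ([(1 − (1+r)^−n)/r]) = £16,953.75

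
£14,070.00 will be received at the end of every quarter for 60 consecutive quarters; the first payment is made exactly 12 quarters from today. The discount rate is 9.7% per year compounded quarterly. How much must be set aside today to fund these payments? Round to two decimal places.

Ordinary annuity of 60 payments, first payment at period 12.
Periodic rate r = 0.097/4 per quarter; n is counted in quarters.
The ordinary-annuity PV formula values the stream one period before the first payment (period 11); discount that back 11 periods:
PV₀ = 14,070 × [1 − (1+r)^−60] / r × (1+r)^−11 = £339,909.53

£339,909.53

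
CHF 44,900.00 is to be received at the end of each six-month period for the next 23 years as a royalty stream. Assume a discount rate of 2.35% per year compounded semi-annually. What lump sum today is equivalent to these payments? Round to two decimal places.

CHF 1,588,523.64

This is an ordinary annuity: 46 payments of CHF 44,900.00 at the end of each six-month period.
Periodic rate r = 0.0235/2 per half-year; n is counted in half-years.
PV = PMT × [(1 − (1+r)^−n)/r] = 44,900 × [1 − (1+r)^−46] / r = CHF 1,588,523.64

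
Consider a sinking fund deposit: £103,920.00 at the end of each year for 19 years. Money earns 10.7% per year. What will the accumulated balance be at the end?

This is an ordinary annuity: 19 deposits of £103,920.00 at the end of each year.
Periodic rate r = 0.107 per year.
FV = PMT × [((1+r)^n − 1)/r] = 103,920 × [(1+r)^19 − 1] / r = £5,729,484.78

£5,729,484.78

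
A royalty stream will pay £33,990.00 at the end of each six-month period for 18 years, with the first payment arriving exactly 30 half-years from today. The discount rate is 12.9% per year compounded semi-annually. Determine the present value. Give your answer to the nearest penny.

£76,949.54

Ordinary annuity of 36 payments, first payment at period 30.
Periodic rate r = 0.129/2 per half-year; n is counted in half-years.
The ordinary-annuity PV formula values the stream one period before the first payment (period 29); discount that back 29 periods:
PV₀ = 33,990 × [1 − (1+r)^−36] / r × (1+r)^−29 = £76,949.54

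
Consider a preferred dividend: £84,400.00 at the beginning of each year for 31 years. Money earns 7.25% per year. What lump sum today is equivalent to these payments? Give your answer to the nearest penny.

£1,105,949.13

This is an annuity due: 31 payments of £84,400.00 at the beginning of each year.
Periodic rate r = 0.0725 per year.
PV = PMT × [(1 − (1+r)^−n)/r] × (1+r) = 84,400 × [1 − (1+r)^−31] / r × (1+r) = £1,105,949.13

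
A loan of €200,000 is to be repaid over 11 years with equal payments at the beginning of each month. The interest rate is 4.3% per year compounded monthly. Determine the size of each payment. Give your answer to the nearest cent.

Level annuity due; solve PV = PMT × [(1 − (1+r)^−n)/r] × (1+r) for PMT.
Periodic rate r = 0.043/12 per month; n is counted in months.
With n = 132: PMT = 200,000 / ([(1 − (1+r)^−n)/r] × (1+r)) = €1,897.49

€1,897.49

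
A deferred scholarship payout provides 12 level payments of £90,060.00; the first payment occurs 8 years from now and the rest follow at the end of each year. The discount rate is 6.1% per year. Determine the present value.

Ordinary annuity of 12 payments, first payment at period 8.
Periodic rate r = 0.061 per year.
The ordinary-annuity PV formula values the stream one period before the first payment (period 7); discount that back 7 periods:
PV₀ = 90,060 × [1 − (1+r)^−12] / r × (1+r)^−7 = £496,123.58

£496,123.58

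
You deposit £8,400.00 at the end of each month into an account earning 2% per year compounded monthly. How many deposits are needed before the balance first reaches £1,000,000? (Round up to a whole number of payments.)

Periodic rate r = 0.02/12 per month; n is counted in months.
Ordinary annuity FV: 1,000,000 = 8,400 × [((1+r)^n − 1)/r].
(1+r)^n = 1 + 1,000,000 × r / 8,400, so n = ln(1 + 1,000,000·r/8,400) / ln(1+r) = 108.69.
Round up to a whole number of payments: n = 109.

109 payments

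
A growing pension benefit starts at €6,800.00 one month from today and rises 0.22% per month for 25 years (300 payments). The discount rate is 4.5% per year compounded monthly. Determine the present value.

Periodic rate r = 0.045/12 per month; n is counted in months.
Growing ordinary annuity: PV = PMT₁ × [1 − ((1+g)/(1+r))^n] / (r − g) = 6,800 × [1 − ((1+0.0022)/(1+r))^300] / (r − 0.0022) = €1,627,604.07.

€1,627,604.07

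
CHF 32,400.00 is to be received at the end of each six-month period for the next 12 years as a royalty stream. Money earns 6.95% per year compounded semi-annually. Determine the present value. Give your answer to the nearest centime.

This is an ordinary annuity: 24 payments of CHF 32,400.00 at the end of each six-month period.
Periodic rate r = 0.0695/2 per half-year; n is counted in half-years.
PV = PMT × [(1 − (1+r)^−n)/r] = 32,400 × [1 − (1+r)^−24] / r = CHF 521,659.86

CHF 521,659.86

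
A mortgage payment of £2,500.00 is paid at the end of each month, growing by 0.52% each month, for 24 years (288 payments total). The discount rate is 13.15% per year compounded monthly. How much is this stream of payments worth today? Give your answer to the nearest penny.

Periodic rate r = 0.1315/12 per month; n is counted in months.
Growing ordinary annuity: PV = PMT₁ × [1 − ((1+g)/(1+r))^n] / (r − g) = 2,500 × [1 − ((1+0.0052)/(1+r))^288] / (r − 0.0052) = £350,365.84.

£350,365.84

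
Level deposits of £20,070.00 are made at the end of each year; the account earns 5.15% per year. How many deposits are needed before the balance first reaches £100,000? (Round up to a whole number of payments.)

Periodic rate r = 0.0515 per year.
Ordinary annuity FV: 100,000 = 20,070 × [((1+r)^n − 1)/r].
(1+r)^n = 1 + 100,000 × r / 20,070, so n = ln(1 + 100,000·r/20,070) / ln(1+r) = 4.55.
Round up to a whole number of payments: n = 5.

5 payments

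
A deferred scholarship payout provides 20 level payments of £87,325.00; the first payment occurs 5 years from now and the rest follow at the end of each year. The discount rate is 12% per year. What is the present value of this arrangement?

£414,528.85

Ordinary annuity of 20 payments, first payment at period 5.
Periodic rate r = 0.12 per year.
The ordinary-annuity PV formula values the stream one period before the first payment (period 4); discount that back 4 periods:
PV₀ = 87,325 × [1 − (1+r)^−20] / r × (1+r)^−4 = £414,528.85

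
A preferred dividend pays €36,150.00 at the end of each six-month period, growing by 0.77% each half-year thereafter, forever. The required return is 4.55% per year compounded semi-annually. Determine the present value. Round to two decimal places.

Periodic rate r = 0.0455/2 per half-year.
Growing perpetuity (Gordon): PV = PMT₁ / (r − g) = 36,150 / (r − 0.0077) = €2,401,993.36.

€2,401,993.36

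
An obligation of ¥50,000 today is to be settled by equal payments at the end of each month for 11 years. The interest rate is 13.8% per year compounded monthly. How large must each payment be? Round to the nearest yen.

¥738

Level ordinary annuity; solve PV = PMT × [(1 − (1+r)^−n)/r] for PMT.
Periodic rate r = 0.138/12 per month; n is counted in months.
With n = 132: PMT = 50,000 / ([(1 − (1+r)^−n)/r]) = ¥738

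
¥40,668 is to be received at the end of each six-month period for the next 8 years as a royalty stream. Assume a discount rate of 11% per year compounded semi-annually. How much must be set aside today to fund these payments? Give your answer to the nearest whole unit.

This is an ordinary annuity: 16 payments of ¥40,668 at the end of each six-month period.
Periodic rate r = 0.11/2 per half-year; n is counted in half-years.
PV = PMT × [(1 − (1+r)^−n)/r] = 40,668 × [1 − (1+r)^−16] / r = ¥425,475

¥425,475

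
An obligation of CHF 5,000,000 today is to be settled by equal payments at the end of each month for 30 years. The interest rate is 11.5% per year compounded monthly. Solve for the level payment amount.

CHF 49,514.57

Level ordinary annuity; solve PV = PMT × [(1 − (1+r)^−n)/r] for PMT.
Periodic rate r = 0.115/12 per month; n is counted in months.
With n = 360: PMT = 5,000,000 / ([(1 − (1+r)^−n)/r]) = CHF 49,514.57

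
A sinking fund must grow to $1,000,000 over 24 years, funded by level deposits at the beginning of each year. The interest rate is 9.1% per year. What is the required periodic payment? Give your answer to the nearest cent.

$11,769.19

Level annuity due; solve FV = PMT × [((1+r)^n − 1)/r] × (1+r) for PMT.
Periodic rate r = 0.091 per year.
With n = 24: PMT = 1,000,000 / ([((1+r)^n − 1)/r] × (1+r)) = $11,769.19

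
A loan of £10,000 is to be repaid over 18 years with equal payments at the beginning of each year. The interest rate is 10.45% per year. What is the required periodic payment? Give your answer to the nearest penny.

Level annuity due; solve PV = PMT × [(1 − (1+r)^−n)/r] × (1+r) for PMT.
Periodic rate r = 0.1045 per year.
With n = 18: PMT = 10,000 / ([(1 − (1+r)^−n)/r] × (1+r)) = £1,135.97

£1,135.97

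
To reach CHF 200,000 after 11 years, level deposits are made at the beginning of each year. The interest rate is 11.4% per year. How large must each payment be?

Level annuity due; solve FV = PMT × [((1+r)^n − 1)/r] × (1+r) for PMT.
Periodic rate r = 0.114 per year.
With n = 11: PMT = 200,000 / ([((1+r)^n − 1)/r] × (1+r)) = CHF 8,980.73

CHF 8,980.73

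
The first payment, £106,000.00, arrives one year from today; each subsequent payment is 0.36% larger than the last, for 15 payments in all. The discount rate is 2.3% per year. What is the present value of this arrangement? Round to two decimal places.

£1,363,959.42

Periodic rate r = 0.023 per year.
Growing ordinary annuity: PV = PMT₁ × [1 − ((1+g)/(1+r))^n] / (r − g) = 106,000 × [1 − ((1+0.0036)/(1+r))^15] / (r − 0.0036) = £1,363,959.42.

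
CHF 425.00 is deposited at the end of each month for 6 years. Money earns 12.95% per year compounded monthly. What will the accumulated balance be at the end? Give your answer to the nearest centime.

This is an ordinary annuity: 72 deposits of CHF 425.00 at the end of each month.
Periodic rate r = 0.1295/12 per month; n is counted in months.
FV = PMT × [((1+r)^n − 1)/r] = 425 × [(1+r)^72 − 1] / r = CHF 45,915.87

CHF 45,915.87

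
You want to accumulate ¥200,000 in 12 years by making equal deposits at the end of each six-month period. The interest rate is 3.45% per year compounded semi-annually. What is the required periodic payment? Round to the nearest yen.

¥6,798

Level ordinary annuity; solve FV = PMT × [((1+r)^n − 1)/r] for PMT.
Periodic rate r = 0.0345/2 per half-year; n is counted in half-years.
With n = 24: PMT = 200,000 / ([((1+r)^n − 1)/r]) = ¥6,798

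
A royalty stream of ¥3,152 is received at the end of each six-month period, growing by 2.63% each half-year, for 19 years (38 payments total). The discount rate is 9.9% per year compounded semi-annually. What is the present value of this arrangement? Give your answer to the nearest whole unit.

¥77,760

Periodic rate r = 0.099/2 per half-year; n is counted in half-years.
Growing ordinary annuity: PV = PMT₁ × [1 − ((1+g)/(1+r))^n] / (r − g) = 3,152 × [1 − ((1+0.0263)/(1+r))^38] / (r − 0.0263) = ¥77,760.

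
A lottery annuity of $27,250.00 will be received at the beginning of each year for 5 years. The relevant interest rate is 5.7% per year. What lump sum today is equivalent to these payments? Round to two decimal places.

This is an annuity due: 5 payments of $27,250.00 at the beginning of each year.
Periodic rate r = 0.057 per year.
PV = PMT × [(1 − (1+r)^−n)/r] × (1+r) = 27,250 × [1 − (1+r)^−5] / r × (1+r) = $122,326.41

$122,326.41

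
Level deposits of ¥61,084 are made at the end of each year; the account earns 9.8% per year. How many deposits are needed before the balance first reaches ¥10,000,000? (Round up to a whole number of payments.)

Periodic rate r = 0.098 per year.
Ordinary annuity FV: 10,000,000 = 61,084 × [((1+r)^n − 1)/r].
(1+r)^n = 1 + 10,000,000 × r / 61,084, so n = ln(1 + 10,000,000·r/61,084) / ln(1+r) = 30.33.
Round up to a whole number of payments: n = 31.

31 payments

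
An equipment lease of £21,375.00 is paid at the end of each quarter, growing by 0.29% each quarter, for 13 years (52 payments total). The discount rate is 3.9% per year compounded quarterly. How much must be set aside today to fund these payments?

£930,198.67

Periodic rate r = 0.039/4 per quarter; n is counted in quarters.
Growing ordinary annuity: PV = PMT₁ × [1 − ((1+g)/(1+r))^n] / (r − g) = 21,375 × [1 − ((1+0.0029)/(1+r))^52] / (r − 0.0029) = £930,198.67.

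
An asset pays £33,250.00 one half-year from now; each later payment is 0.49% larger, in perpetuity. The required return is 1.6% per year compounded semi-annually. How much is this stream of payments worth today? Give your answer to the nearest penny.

Periodic rate r = 0.016/2 per half-year.
Growing perpetuity (Gordon): PV = PMT₁ / (r − g) = 33,250 / (r − 0.0049) = £10,725,806.45.

£10,725,806.45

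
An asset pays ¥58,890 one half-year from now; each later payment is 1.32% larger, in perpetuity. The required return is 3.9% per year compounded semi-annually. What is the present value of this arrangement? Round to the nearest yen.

Periodic rate r = 0.039/2 per half-year.
Growing perpetuity (Gordon): PV = PMT₁ / (r − g) = 58,890 / (r − 0.0132) = ¥9,347,619.

¥9,347,619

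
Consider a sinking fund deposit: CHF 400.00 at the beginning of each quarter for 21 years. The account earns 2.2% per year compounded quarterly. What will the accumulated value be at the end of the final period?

CHF 42,796.81

This is an annuity due: 84 deposits of CHF 400.00 at the beginning of each quarter.
Periodic rate r = 0.022/4 per quarter; n is counted in quarters.
FV = PMT × [((1+r)^n − 1)/r] × (1+r) = 400 × [(1+r)^84 − 1] / r × (1+r) = CHF 42,796.81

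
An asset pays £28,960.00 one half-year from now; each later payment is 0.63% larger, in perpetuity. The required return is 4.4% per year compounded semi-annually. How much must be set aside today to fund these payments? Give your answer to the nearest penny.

£1,844,585.99

Periodic rate r = 0.044/2 per half-year.
Growing perpetuity (Gordon): PV = PMT₁ / (r − g) = 28,960 / (r − 0.0063) = £1,844,585.99.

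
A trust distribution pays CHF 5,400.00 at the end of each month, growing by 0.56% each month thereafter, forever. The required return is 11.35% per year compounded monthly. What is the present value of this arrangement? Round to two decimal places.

CHF 1,399,568.03

Periodic rate r = 0.1135/12 per month.
Growing perpetuity (Gordon): PV = PMT₁ / (r − g) = 5,400 / (r − 0.0056) = CHF 1,399,568.03.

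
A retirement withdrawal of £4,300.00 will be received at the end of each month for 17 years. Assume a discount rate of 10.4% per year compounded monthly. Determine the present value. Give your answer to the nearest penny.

£410,825.78

This is an ordinary annuity: 204 payments of £4,300.00 at the end of each month.
Periodic rate r = 0.104/12 per month; n is counted in months.
PV = PMT × [(1 − (1+r)^−n)/r] = 4,300 × [1 − (1+r)^−204] / r = £410,825.78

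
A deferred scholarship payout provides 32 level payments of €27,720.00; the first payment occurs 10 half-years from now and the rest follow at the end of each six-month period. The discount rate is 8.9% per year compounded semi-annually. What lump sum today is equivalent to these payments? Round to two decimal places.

Ordinary annuity of 32 payments, first payment at period 10.
Periodic rate r = 0.089/2 per half-year; n is counted in half-years.
The ordinary-annuity PV formula values the stream one period before the first payment (period 9); discount that back 9 periods:
PV₀ = 27,720 × [1 − (1+r)^−32] / r × (1+r)^−9 = €316,458.87

€316,458.87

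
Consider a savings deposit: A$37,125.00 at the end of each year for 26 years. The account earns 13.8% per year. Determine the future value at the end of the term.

A$7,484,271.14

This is an ordinary annuity: 26 deposits of A$37,125.00 at the end of each year.
Periodic rate r = 0.138 per year.
FV = PMT × [((1+r)^n − 1)/r] = 37,125 × [(1+r)^26 − 1] / r = A$7,484,271.14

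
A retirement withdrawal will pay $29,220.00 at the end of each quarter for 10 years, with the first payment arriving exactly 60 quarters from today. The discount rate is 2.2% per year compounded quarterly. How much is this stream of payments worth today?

Ordinary annuity of 40 payments, first payment at period 60.
Periodic rate r = 0.022/4 per quarter; n is counted in quarters.
The ordinary-annuity PV formula values the stream one period before the first payment (period 59); discount that back 59 periods:
PV₀ = 29,220 × [1 − (1+r)^−40] / r × (1+r)^−59 = $757,243.21

$757,243.21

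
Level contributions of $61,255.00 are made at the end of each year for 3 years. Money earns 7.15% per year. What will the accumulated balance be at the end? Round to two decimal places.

This is an ordinary annuity: 3 deposits of $61,255.00 at the end of each year.
Periodic rate r = 0.0715 per year.
FV = PMT × [((1+r)^n − 1)/r] = 61,255 × [(1+r)^3 − 1] / r = $197,217.35

$197,217.35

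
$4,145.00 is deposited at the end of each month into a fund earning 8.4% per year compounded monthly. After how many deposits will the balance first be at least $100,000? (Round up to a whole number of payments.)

Periodic rate r = 0.084/12 per month; n is counted in months.
Ordinary annuity FV: 100,000 = 4,145 × [((1+r)^n − 1)/r].
(1+r)^n = 1 + 100,000 × r / 4,145, so n = ln(1 + 100,000·r/4,145) / ln(1+r) = 22.37.
Round up to a whole number of payments: n = 23.

23 payments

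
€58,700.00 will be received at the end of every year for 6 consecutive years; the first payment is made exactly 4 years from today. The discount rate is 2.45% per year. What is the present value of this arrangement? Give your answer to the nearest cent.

€301,184.48

Ordinary annuity of 6 payments, first payment at period 4.
Periodic rate r = 0.0245 per year.
The ordinary-annuity PV formula values the stream one period before the first payment (period 3); discount that back 3 periods:
PV₀ = 58,700 × [1 − (1+r)^−6] / r × (1+r)^−3 = €301,184.48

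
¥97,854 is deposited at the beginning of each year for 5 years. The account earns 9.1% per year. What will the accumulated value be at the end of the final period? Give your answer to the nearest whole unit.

¥640,194

This is an annuity due: 5 deposits of ¥97,854 at the beginning of each year.
Periodic rate r = 0.091 per year.
FV = PMT × [((1+r)^n − 1)/r] × (1+r) = 97,854 × [(1+r)^5 − 1] / r × (1+r) = ¥640,194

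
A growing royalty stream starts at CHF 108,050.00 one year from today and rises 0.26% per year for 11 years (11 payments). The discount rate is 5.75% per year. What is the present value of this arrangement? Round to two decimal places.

Periodic rate r = 0.0575 per year.
Growing ordinary annuity: PV = PMT₁ × [1 − ((1+g)/(1+r))^n] / (r − g) = 108,050 × [1 − ((1+0.0026)/(1+r))^11] / (r − 0.0026) = CHF 873,227.55.

CHF 873,227.55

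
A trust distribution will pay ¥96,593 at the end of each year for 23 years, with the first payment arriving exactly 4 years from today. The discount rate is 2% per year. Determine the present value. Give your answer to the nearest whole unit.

Ordinary annuity of 23 payments, first payment at period 4.
Periodic rate r = 0.02 per year.
The ordinary-annuity PV formula values the stream one period before the first payment (period 3); discount that back 3 periods:
PV₀ = 96,593 × [1 − (1+r)^−23] / r × (1+r)^−3 = ¥1,664,988

¥1,664,988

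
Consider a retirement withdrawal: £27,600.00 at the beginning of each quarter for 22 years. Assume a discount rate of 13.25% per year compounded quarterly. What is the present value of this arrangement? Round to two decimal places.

£811,891.27

This is an annuity due: 88 payments of £27,600.00 at the beginning of each quarter.
Periodic rate r = 0.1325/4 per quarter; n is counted in quarters.
PV = PMT × [(1 − (1+r)^−n)/r] × (1+r) = 27,600 × [1 − (1+r)^−88] / r × (1+r) = £811,891.27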